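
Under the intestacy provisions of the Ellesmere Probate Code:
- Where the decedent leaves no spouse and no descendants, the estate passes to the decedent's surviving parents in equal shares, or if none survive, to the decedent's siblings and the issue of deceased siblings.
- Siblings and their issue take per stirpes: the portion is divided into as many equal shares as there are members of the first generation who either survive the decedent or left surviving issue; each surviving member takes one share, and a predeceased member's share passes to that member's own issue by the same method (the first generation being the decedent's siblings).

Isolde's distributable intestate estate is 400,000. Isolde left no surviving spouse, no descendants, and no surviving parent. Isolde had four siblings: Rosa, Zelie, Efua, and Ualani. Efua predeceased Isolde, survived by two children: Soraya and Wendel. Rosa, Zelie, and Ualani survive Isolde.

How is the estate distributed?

Rosa: 100,000; Zelie: 100,000; Soraya: 50,000; Wendel: 50,000; Ualani: 100,000

The entire 400,000 passes to the siblings and their issue.
That amount (400,000) is divided into 4 shares of 100,000: Rosa, Zelie, and Ualani each take 100,000; Efua's 100,000 share passes to Efua's issue.
Efua's share (100,000) is divided into 2 shares of 50,000: Soraya and Wendel each take 50,000.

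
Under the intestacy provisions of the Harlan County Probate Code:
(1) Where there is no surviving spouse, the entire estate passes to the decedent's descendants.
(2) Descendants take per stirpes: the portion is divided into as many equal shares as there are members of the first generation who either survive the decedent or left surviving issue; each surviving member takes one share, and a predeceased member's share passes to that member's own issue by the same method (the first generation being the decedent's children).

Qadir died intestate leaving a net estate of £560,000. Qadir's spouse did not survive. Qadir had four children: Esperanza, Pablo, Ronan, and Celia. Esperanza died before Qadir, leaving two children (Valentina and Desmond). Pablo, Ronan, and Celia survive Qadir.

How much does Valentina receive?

Valentina receives £70,000.

The entire £560,000 passes to the descendants.
That amount (£560,000) is divided into 4 shares of £140,000: Pablo, Ronan, and Celia each take £140,000; Esperanza's £140,000 share passes to Esperanza's issue.
Esperanza's share (£140,000) is divided into 2 shares of £70,000: Valentina and Desmond each take £70,000.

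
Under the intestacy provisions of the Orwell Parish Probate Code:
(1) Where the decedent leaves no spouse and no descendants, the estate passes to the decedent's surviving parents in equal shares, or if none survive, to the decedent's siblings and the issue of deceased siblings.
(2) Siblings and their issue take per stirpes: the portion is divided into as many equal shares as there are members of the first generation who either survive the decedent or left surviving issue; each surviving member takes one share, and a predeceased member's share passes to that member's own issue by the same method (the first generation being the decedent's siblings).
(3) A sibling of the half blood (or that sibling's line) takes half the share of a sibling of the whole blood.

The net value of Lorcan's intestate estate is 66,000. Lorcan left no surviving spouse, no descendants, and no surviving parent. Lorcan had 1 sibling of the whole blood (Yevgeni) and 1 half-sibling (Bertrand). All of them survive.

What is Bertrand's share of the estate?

Bertrand receives 22,000.

The entire 66,000 passes to the siblings and their issue.
Counting each half-blood sibling's line as half a unit, there are 3/2 units in 66,000, so one unit is 44,000. Whole-blood lines (Yevgeni) take 44,000 each; half-blood lines (Bertrand) take 22,000 each.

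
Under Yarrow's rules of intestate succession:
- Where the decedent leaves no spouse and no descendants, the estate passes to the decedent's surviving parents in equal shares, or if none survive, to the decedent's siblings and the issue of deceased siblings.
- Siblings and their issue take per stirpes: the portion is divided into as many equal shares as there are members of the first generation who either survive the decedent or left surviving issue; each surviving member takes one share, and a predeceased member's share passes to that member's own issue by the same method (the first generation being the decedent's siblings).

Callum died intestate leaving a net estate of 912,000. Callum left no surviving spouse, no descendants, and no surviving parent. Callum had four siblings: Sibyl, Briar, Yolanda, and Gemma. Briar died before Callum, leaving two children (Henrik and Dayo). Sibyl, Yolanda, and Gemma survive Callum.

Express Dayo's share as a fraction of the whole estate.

The entire 912,000 passes to the siblings and their issue.
That amount (912,000) is divided into 4 shares of 228,000: Sibyl, Yolanda, and Gemma each take 228,000; Briar's 228,000 share passes to Briar's issue.
Briar's share (228,000) is divided into 2 shares of 114,000: Henrik and Dayo each take 114,000.

Dayo receives 1/8 of the estate.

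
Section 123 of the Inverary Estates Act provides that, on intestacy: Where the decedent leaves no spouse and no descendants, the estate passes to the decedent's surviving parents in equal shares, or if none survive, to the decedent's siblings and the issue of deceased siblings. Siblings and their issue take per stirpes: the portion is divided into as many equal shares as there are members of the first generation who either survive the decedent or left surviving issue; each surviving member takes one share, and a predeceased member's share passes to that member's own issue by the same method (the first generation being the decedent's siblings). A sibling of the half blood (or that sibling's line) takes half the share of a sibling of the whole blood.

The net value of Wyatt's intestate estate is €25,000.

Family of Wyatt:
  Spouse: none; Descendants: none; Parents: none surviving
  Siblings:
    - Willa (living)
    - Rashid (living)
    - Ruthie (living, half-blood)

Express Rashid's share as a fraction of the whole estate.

Rashid receives 2/5 of the estate.

The entire €25,000 passes to the siblings and their issue.
Counting each half-blood sibling's line as half a unit, there are 5/2 units in €25,000, so one unit is €10,000. Whole-blood lines (Willa and Rashid) take €10,000 each; half-blood lines (Ruthie) take €5,000 each.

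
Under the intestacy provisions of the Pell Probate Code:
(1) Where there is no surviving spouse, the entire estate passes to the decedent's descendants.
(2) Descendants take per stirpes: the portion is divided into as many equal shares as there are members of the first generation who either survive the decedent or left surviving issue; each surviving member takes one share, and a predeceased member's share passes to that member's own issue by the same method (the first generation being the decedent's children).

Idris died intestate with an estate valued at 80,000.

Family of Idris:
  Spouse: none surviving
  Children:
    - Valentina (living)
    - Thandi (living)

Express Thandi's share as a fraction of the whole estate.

The entire 80,000 passes to the descendants.
That amount (80,000) is divided into 2 shares of 40,000: Valentina and Thandi each take 40,000.

Thandi receives 1/2 of the estate.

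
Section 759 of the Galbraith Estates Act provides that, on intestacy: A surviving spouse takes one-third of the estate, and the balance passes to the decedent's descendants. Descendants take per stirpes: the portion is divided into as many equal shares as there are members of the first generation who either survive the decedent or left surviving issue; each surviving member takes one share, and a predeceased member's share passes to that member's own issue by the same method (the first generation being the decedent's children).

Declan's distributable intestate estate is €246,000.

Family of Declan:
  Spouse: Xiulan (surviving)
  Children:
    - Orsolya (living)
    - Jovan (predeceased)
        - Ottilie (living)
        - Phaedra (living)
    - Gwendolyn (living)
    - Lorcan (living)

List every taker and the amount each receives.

Xiulan takes one-third of €246,000 = €82,000. The remaining €164,000 passes to the descendants.
The descendants' portion (€164,000) is divided into 4 shares of €41,000: Orsolya, Gwendolyn, and Lorcan each take €41,000; Jovan's €41,000 share passes to Jovan's issue.
Jovan's share (€41,000) is divided into 2 shares of €20,500: Ottilie and Phaedra each take €20,500.

Xiulan: €82,000; Orsolya: €41,000; Ottilie: €20,500; Phaedra: €20,500; Gwendolyn: €41,000; Lorcan: €41,000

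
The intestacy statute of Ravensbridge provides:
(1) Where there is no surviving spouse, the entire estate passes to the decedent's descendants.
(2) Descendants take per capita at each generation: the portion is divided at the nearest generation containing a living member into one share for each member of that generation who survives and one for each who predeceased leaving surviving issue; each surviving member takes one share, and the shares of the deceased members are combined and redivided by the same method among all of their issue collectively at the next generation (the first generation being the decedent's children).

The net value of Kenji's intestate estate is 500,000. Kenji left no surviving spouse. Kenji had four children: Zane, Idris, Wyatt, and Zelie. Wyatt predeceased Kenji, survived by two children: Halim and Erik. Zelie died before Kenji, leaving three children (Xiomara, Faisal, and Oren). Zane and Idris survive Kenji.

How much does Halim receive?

Halim receives 50,000.

The entire 500,000 passes to the descendants.
That amount (500,000) is divided at the children's generation into 4 shares of 125,000. Zane and Idris each take 125,000. The 2 shares of the deceased (Wyatt and Zelie) are combined into a pool of 250,000.
That pool (250,000) is divided at the grandchildren's generation equally among Halim, Erik, Xiomara, Faisal, and Oren: 50,000 each.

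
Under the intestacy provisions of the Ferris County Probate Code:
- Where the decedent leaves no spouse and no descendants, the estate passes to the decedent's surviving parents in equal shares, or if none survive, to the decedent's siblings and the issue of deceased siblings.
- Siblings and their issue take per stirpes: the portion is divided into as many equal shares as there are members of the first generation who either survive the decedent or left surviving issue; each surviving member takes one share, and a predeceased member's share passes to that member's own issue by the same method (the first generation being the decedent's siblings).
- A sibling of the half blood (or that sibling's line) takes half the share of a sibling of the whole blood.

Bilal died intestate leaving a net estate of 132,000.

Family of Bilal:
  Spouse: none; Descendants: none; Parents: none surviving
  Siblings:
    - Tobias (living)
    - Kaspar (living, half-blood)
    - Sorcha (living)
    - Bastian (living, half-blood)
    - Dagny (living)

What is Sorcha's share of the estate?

Sorcha receives 33,000.

The entire 132,000 passes to the siblings and their issue.
Counting each half-blood sibling's line as half a unit, there are 4 units in 132,000, so one unit is 33,000. Whole-blood lines (Tobias, Sorcha, and Dagny) take 33,000 each; half-blood lines (Kaspar and Bastian) take 16,500 each.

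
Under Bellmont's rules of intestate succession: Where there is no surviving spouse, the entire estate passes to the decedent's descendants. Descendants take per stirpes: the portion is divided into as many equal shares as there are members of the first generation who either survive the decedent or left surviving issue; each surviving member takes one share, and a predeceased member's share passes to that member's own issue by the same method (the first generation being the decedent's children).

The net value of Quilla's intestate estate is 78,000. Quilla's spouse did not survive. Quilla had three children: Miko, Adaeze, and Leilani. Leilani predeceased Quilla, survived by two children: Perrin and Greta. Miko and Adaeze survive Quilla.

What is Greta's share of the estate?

The entire 78,000 passes to the descendants.
That amount (78,000) is divided into 3 shares of 26,000: Miko and Adaeze each take 26,000; Leilani's 26,000 share passes to Leilani's issue.
Leilani's share (26,000) is divided into 2 shares of 13,000: Perrin and Greta each take 13,000.

Greta receives 13,000.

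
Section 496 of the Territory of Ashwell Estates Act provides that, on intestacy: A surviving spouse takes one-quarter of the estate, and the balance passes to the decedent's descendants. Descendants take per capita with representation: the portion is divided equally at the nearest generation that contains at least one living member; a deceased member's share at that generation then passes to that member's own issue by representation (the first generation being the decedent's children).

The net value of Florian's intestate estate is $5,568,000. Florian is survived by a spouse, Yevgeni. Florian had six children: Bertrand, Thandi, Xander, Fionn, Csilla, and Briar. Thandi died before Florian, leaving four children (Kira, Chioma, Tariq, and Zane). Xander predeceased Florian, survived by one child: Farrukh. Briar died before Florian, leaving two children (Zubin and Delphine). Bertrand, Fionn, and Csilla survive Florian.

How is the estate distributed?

Yevgeni: $1,392,000; Bertrand: $696,000; Kira: $174,000; Chioma: $174,000; Tariq: $174,000; Zane: $174,000; Farrukh: $696,000; Fionn: $696,000; Csilla: $696,000; Zubin: $348,000; Delphine: $348,000

Yevgeni takes one-quarter of $5,568,000 = $1,392,000. The remaining $4,176,000 passes to the descendants.
The descendants' portion ($4,176,000) is divided into 6 shares of $696,000: Bertrand, Fionn, and Csilla each take $696,000; Thandi's $696,000 share passes to Thandi's issue; Xander's $696,000 share passes to Xander's issue; Briar's $696,000 share passes to Briar's issue.
Thandi's share ($696,000) is divided into 4 shares of $174,000: Kira, Chioma, Tariq, and Zane each take $174,000.
Xander's share ($696,000) passes entirely to Farrukh.
Briar's share ($696,000) is divided into 2 shares of $348,000: Zubin and Delphine each take $348,000.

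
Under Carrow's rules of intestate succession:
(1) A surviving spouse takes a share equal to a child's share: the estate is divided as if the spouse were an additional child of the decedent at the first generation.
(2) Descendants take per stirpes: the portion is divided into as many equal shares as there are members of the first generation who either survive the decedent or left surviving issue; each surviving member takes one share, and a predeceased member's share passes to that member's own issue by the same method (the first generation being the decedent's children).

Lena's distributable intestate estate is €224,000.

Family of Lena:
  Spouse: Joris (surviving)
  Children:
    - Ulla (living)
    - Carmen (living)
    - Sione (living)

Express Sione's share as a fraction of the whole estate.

The spouse counts as an additional share at the children's level, so there are 4 primary shares of €56,000. Joris takes one such share (€56,000).
The children's combined portion (€168,000) is divided into 3 shares of €56,000: Ulla, Carmen, and Sione each take €56,000.

Sione receives 1/4 of the estate.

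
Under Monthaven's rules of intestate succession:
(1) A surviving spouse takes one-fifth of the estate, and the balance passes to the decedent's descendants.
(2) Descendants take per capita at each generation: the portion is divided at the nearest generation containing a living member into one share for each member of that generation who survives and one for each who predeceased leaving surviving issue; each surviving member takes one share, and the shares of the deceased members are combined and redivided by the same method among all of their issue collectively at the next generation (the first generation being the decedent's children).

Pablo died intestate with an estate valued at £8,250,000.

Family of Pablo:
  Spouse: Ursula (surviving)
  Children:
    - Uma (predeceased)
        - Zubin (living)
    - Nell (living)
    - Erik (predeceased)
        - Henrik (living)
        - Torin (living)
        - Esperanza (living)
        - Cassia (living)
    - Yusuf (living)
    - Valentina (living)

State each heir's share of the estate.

Ursula takes one-fifth of £8,250,000 = £1,650,000. The remaining £6,600,000 passes to the descendants.
The descendants' portion (£6,600,000) is divided at the children's generation into 5 shares of £1,320,000. Nell, Yusuf, and Valentina each take £1,320,000. The 2 shares of the deceased (Uma and Erik) are combined into a pool of £2,640,000.
That pool (£2,640,000) is divided at the grandchildren's generation equally among Zubin, Henrik, Torin, Esperanza, and Cassia: £528,000 each.

Ursula: £1,650,000; Zubin: £528,000; Nell: £1,320,000; Henrik: £528,000; Torin: £528,000; Esperanza: £528,000; Cassia: £528,000; Yusuf: £1,320,000; Valentina: £1,320,000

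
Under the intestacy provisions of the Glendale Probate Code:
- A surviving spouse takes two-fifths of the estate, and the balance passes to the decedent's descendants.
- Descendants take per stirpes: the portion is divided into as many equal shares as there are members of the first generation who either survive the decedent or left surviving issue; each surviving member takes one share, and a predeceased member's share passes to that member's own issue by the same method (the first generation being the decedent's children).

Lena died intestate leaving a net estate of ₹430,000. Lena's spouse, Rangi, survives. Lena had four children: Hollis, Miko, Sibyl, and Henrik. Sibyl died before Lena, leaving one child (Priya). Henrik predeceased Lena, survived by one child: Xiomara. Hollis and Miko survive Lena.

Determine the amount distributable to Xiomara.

Xiomara receives ₹64,500.

Rangi takes two-fifths of ₹430,000 = ₹172,000. The remaining ₹258,000 passes to the descendants.
The descendants' portion (₹258,000) is divided into 4 shares of ₹64,500: Hollis and Miko each take ₹64,500; Sibyl's ₹64,500 share passes to Sibyl's issue; Henrik's ₹64,500 share passes to Henrik's issue.
Sibyl's share (₹64,500) passes entirely to Priya.
Henrik's share (₹64,500) passes entirely to Xiomara.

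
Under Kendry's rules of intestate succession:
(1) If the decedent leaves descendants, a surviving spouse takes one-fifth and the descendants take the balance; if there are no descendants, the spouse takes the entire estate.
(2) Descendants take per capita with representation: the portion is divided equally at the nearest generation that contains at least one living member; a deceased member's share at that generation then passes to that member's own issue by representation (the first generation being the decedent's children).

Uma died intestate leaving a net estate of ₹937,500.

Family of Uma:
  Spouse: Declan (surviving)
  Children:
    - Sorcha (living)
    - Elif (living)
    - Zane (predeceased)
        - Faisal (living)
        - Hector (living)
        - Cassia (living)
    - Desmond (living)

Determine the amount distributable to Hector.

Hector receives ₹62,500.

Declan takes one-fifth of ₹937,500 = ₹187,500. The remaining ₹750,000 passes to the descendants.
The descendants' portion (₹750,000) is divided into 4 shares of ₹187,500: Sorcha, Elif, and Desmond each take ₹187,500; Zane's ₹187,500 share passes to Zane's issue.
Zane's share (₹187,500) is divided into 3 shares of ₹62,500: Faisal, Hector, and Cassia each take ₹62,500.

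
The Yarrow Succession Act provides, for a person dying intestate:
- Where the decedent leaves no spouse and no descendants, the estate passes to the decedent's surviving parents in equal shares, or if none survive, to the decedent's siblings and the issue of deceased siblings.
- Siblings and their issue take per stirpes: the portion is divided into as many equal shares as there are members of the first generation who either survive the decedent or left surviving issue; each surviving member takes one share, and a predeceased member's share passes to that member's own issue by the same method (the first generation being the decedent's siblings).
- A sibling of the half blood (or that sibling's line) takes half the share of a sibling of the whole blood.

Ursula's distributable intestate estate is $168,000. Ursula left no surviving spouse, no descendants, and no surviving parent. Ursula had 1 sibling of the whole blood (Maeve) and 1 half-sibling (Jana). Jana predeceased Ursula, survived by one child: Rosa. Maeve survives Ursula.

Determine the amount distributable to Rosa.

Rosa receives $56,000.

The entire $168,000 passes to the siblings and their issue.
Counting each half-blood sibling's line as half a unit, there are 3/2 units in $168,000, so one unit is $112,000. Whole-blood lines (Maeve) take $112,000 each; half-blood lines (Jana) take $56,000 each.
Jana's share ($56,000) passes entirely to Rosa.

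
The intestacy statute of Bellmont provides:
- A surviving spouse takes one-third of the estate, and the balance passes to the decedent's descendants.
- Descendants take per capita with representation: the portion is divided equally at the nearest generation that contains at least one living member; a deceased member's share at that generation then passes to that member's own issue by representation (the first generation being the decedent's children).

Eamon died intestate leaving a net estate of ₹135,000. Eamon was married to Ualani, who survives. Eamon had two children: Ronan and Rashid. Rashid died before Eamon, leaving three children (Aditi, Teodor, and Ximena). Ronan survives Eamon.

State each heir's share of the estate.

Ualani takes one-third of ₹135,000 = ₹45,000. The remaining ₹90,000 passes to the descendants.
The descendants' portion (₹90,000) is divided into 2 shares of ₹45,000: Ronan takes ₹45,000; Rashid's ₹45,000 share passes to Rashid's issue.
Rashid's share (₹45,000) is divided into 3 shares of ₹15,000: Aditi, Teodor, and Ximena each take ₹15,000.

Ualani: ₹45,000; Ronan: ₹45,000; Aditi: ₹15,000; Teodor: ₹15,000; Ximena: ₹15,000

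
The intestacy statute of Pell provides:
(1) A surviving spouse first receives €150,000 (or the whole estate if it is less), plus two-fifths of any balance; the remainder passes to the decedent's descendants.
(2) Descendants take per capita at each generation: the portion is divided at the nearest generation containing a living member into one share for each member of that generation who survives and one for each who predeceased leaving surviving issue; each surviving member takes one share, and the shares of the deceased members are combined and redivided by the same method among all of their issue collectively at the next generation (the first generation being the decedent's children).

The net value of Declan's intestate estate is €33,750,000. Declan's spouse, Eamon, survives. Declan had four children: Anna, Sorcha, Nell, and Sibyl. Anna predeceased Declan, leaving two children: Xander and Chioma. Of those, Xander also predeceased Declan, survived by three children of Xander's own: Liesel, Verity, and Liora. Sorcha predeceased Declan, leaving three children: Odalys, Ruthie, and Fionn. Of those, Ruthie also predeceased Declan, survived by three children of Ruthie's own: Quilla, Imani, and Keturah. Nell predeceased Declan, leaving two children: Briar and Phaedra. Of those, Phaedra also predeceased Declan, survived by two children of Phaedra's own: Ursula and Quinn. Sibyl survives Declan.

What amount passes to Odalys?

Odalys receives €2,160,000.

Eamon first takes €150,000, leaving a balance of €33,600,000. Eamon then takes two-fifths of the balance (€13,440,000), for a total of €13,590,000. The remaining €20,160,000 passes to the descendants.
The descendants' portion (€20,160,000) is divided at the children's generation into 4 shares of €5,040,000. Sibyl takes €5,040,000. The 3 shares of the deceased (Anna, Sorcha, and Nell) are combined into a pool of €15,120,000.
That pool (€15,120,000) is divided at the grandchildren's generation into 7 shares of €2,160,000. Chioma, Odalys, Fionn, and Briar each take €2,160,000. The 3 shares of the deceased (Xander, Ruthie, and Phaedra) are combined into a pool of €6,480,000.
That pool (€6,480,000) is divided at the great-grandchildren's generation equally among Liesel, Verity, Liora, Quilla, Imani, Keturah, Ursula, and Quinn: €810,000 each.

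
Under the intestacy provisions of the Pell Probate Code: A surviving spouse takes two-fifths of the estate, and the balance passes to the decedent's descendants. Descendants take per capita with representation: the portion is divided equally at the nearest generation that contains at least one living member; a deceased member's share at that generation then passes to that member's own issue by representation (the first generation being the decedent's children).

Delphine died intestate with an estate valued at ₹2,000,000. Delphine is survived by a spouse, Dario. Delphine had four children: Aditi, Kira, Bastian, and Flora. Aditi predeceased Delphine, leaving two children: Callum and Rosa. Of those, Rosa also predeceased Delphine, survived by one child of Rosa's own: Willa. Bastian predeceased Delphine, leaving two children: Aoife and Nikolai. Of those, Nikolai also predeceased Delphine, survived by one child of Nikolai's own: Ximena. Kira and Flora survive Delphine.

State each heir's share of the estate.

Dario: ₹800,000; Callum: ₹150,000; Willa: ₹150,000; Kira: ₹300,000; Aoife: ₹150,000; Ximena: ₹150,000; Flora: ₹300,000

Dario takes two-fifths of ₹2,000,000 = ₹800,000. The remaining ₹1,200,000 passes to the descendants.
The descendants' portion (₹1,200,000) is divided into 4 shares of ₹300,000: Kira and Flora each take ₹300,000; Aditi's ₹300,000 share passes to Aditi's issue; Bastian's ₹300,000 share passes to Bastian's issue.
Aditi's share (₹300,000) is divided into 2 shares of ₹150,000: Callum takes ₹150,000; Rosa's ₹150,000 share passes to Rosa's issue.
Rosa's share (₹150,000) passes entirely to Willa.
Bastian's share (₹300,000) is divided into 2 shares of ₹150,000: Aoife takes ₹150,000; Nikolai's ₹150,000 share passes to Nikolai's issue.
Nikolai's share (₹150,000) passes entirely to Ximena.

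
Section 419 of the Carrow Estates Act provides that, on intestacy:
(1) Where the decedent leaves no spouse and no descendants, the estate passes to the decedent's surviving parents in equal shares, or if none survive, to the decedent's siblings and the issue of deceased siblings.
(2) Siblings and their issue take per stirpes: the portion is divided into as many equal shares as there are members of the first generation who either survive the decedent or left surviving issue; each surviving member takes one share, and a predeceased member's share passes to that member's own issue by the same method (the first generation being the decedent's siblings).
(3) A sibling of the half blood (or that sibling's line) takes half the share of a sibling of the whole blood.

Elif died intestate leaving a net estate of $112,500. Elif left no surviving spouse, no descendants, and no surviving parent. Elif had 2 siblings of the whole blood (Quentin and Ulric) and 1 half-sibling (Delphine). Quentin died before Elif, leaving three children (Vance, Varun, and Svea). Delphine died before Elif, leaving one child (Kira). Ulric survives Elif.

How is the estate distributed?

The entire $112,500 passes to the siblings and their issue.
Counting each half-blood sibling's line as half a unit, there are 5/2 units in $112,500, so one unit is $45,000. Whole-blood lines (Quentin and Ulric) take $45,000 each; half-blood lines (Delphine) take $22,500 each.
Quentin's share ($45,000) is divided into 3 shares of $15,000: Vance, Varun, and Svea each take $15,000.
Delphine's share ($22,500) passes entirely to Kira.

Vance: $15,000; Varun: $15,000; Svea: $15,000; Kira: $22,500; Ulric: $45,000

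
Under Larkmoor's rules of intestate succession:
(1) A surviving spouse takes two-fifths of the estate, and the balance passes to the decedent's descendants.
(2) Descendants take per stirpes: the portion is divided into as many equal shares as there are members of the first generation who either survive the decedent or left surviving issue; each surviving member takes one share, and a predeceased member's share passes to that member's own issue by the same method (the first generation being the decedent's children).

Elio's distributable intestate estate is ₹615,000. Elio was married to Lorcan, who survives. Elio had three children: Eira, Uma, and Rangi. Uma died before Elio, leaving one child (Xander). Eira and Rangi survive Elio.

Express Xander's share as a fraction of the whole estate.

Xander receives 1/5 of the estate.

Lorcan takes two-fifths of ₹615,000 = ₹246,000. The remaining ₹369,000 passes to the descendants.
The descendants' portion (₹369,000) is divided into 3 shares of ₹123,000: Eira and Rangi each take ₹123,000; Uma's ₹123,000 share passes to Uma's issue.
Uma's share (₹123,000) passes entirely to Xander.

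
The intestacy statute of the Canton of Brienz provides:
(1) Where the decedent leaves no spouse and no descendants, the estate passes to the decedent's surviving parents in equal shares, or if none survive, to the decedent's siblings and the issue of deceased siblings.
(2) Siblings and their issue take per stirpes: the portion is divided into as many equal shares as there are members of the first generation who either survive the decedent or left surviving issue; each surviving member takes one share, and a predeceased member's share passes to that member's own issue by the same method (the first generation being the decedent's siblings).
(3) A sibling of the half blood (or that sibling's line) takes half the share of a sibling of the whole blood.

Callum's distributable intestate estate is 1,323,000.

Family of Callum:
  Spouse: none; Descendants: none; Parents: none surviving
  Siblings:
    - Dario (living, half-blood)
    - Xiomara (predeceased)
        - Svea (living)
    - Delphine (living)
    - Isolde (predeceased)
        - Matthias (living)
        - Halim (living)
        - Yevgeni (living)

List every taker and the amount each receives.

Dario: 189,000; Svea: 378,000; Delphine: 378,000; Matthias: 126,000; Halim: 126,000; Yevgeni: 126,000

The entire 1,323,000 passes to the siblings and their issue.
Counting each half-blood sibling's line as half a unit, there are 7/2 units in 1,323,000, so one unit is 378,000. Whole-blood lines (Xiomara, Delphine, and Isolde) take 378,000 each; half-blood lines (Dario) take 189,000 each.
Xiomara's share (378,000) passes entirely to Svea.
Isolde's share (378,000) is divided into 3 shares of 126,000: Matthias, Halim, and Yevgeni each take 126,000.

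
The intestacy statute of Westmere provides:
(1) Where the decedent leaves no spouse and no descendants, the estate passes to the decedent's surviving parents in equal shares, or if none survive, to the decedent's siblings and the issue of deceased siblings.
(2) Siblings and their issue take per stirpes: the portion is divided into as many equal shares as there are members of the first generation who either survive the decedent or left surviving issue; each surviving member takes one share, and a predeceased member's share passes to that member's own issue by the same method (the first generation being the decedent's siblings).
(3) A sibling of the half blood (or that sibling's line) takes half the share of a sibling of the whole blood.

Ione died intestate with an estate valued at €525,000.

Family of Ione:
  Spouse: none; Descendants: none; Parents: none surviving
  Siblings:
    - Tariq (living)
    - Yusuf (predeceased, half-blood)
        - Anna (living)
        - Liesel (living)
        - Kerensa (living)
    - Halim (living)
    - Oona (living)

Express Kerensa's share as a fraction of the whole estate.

The entire €525,000 passes to the siblings and their issue.
Counting each half-blood sibling's line as half a unit, there are 7/2 units in €525,000, so one unit is €150,000. Whole-blood lines (Tariq, Halim, and Oona) take €150,000 each; half-blood lines (Yusuf) take €75,000 each.
Yusuf's share (€75,000) is divided into 3 shares of €25,000: Anna, Liesel, and Kerensa each take €25,000.

Kerensa receives 1/21 of the estate.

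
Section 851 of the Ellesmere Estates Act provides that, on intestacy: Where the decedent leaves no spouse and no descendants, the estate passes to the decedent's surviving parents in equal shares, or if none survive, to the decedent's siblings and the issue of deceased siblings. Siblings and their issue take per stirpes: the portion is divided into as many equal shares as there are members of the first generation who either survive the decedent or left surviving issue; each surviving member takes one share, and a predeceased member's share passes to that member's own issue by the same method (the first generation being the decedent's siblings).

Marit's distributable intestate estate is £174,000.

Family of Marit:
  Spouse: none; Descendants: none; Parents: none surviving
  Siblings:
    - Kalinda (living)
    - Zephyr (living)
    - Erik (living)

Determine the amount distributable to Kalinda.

Kalinda receives £58,000.

The entire £174,000 passes to the siblings and their issue.
That amount (£174,000) is divided into 3 shares of £58,000: Kalinda, Zephyr, and Erik each take £58,000.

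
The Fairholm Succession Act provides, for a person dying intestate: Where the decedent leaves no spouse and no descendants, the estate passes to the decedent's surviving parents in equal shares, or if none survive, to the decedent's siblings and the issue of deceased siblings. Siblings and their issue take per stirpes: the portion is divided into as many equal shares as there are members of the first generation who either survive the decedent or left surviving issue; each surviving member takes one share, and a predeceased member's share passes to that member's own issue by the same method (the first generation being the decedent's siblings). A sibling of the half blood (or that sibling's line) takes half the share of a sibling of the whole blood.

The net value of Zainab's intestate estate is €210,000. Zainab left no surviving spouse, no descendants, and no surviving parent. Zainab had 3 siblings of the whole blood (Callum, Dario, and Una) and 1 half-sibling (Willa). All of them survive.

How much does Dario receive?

Dario receives €60,000.

The entire €210,000 passes to the siblings and their issue.
Counting each half-blood sibling's line as half a unit, there are 7/2 units in €210,000, so one unit is €60,000. Whole-blood lines (Callum, Dario, and Una) take €60,000 each; half-blood lines (Willa) take €30,000 each.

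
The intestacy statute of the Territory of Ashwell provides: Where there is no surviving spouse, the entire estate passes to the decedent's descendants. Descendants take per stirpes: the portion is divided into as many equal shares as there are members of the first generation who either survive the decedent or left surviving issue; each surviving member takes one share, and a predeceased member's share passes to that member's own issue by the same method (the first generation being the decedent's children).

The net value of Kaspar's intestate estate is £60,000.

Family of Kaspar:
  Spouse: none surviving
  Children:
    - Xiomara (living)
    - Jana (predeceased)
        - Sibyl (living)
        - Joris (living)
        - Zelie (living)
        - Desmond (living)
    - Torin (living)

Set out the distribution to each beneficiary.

Xiomara: £20,000; Sibyl: £5,000; Joris: £5,000; Zelie: £5,000; Desmond: £5,000; Torin: £20,000

The entire £60,000 passes to the descendants.
That amount (£60,000) is divided into 3 shares of £20,000: Xiomara and Torin each take £20,000; Jana's £20,000 share passes to Jana's issue.
Jana's share (£20,000) is divided into 4 shares of £5,000: Sibyl, Joris, Zelie, and Desmond each take £5,000.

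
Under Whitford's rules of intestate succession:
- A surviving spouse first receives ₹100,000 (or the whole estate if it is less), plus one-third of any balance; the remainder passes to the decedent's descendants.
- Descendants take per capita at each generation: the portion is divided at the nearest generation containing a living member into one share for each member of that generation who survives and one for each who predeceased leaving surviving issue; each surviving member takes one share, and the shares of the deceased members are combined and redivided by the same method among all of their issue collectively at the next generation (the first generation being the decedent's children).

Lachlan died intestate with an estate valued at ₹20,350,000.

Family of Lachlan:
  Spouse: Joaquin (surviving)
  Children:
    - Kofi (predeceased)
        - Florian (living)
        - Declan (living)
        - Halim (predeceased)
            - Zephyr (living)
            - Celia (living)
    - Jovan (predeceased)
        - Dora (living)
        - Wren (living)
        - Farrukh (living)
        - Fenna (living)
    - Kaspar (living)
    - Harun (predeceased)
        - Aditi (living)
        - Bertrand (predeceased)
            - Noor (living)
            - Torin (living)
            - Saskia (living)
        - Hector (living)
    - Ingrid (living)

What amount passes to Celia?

Celia receives ₹324,000.

Joaquin first takes ₹100,000, leaving a balance of ₹20,250,000. Joaquin then takes one-third of the balance (₹6,750,000), for a total of ₹6,850,000. The remaining ₹13,500,000 passes to the descendants.
The descendants' portion (₹13,500,000) is divided at the children's generation into 5 shares of ₹2,700,000. Kaspar and Ingrid each take ₹2,700,000. The 3 shares of the deceased (Kofi, Jovan, and Harun) are combined into a pool of ₹8,100,000.
That pool (₹8,100,000) is divided at the grandchildren's generation into 10 shares of ₹810,000. Florian, Declan, Dora, Wren, Farrukh, Fenna, Aditi, and Hector each take ₹810,000. The 2 shares of the deceased (Halim and Bertrand) are combined into a pool of ₹1,620,000.
That pool (₹1,620,000) is divided at the great-grandchildren's generation equally among Zephyr, Celia, Noor, Torin, and Saskia: ₹324,000 each.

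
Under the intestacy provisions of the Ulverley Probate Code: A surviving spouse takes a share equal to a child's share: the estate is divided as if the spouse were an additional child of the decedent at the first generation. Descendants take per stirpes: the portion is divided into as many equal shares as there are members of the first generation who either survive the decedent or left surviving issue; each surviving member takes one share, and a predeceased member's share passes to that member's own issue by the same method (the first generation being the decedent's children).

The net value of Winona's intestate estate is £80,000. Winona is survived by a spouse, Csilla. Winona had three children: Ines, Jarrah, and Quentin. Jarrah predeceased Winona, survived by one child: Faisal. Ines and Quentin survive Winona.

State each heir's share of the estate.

The spouse counts as an additional share at the children's level, so there are 4 primary shares of £20,000. Csilla takes one such share (£20,000).
The children's combined portion (£60,000) is divided into 3 shares of £20,000: Ines and Quentin each take £20,000; Jarrah's £20,000 share passes to Jarrah's issue.
Jarrah's share (£20,000) passes entirely to Faisal.

Csilla: £20,000; Ines: £20,000; Faisal: £20,000; Quentin: £20,000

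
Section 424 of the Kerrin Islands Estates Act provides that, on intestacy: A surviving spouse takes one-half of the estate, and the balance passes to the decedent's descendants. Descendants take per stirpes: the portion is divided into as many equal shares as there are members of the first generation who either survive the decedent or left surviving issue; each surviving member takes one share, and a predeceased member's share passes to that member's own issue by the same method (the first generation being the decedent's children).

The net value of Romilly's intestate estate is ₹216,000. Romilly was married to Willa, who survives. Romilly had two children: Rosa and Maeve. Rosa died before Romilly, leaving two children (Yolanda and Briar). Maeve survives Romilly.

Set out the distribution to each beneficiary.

Willa: ₹108,000; Yolanda: ₹27,000; Briar: ₹27,000; Maeve: ₹54,000

Willa takes one-half of ₹216,000 = ₹108,000. The remaining ₹108,000 passes to the descendants.
The descendants' portion (₹108,000) is divided into 2 shares of ₹54,000: Maeve takes ₹54,000; Rosa's ₹54,000 share passes to Rosa's issue.
Rosa's share (₹54,000) is divided into 2 shares of ₹27,000: Yolanda and Briar each take ₹27,000.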